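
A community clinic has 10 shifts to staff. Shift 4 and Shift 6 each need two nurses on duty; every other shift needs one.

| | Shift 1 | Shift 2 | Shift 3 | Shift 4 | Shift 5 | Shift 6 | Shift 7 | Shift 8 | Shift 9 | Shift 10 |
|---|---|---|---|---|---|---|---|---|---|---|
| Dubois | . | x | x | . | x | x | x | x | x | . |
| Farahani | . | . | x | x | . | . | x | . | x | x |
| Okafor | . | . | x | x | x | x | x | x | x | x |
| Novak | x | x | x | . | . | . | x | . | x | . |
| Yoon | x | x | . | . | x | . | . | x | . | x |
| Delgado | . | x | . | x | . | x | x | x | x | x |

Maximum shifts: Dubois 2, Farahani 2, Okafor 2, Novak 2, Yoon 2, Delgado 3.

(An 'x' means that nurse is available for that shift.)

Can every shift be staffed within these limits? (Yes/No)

One valid schedule: Shift 1→Novak, Shift 2→Novak, Shift 3→Farahani, Shift 4→Farahani+Okafor, Shift 5→Dubois, Shift 6→Dubois+Okafor, Shift 7→Delgado, Shift 8→Yoon, Shift 9→Delgado, Shift 10→Yoon.
Loads: Dubois 2/2, Farahani 2/2, Okafor 2/2, Novak 2/2, Yoon 2/2, Delgado 2/3 — all within limits.

Yes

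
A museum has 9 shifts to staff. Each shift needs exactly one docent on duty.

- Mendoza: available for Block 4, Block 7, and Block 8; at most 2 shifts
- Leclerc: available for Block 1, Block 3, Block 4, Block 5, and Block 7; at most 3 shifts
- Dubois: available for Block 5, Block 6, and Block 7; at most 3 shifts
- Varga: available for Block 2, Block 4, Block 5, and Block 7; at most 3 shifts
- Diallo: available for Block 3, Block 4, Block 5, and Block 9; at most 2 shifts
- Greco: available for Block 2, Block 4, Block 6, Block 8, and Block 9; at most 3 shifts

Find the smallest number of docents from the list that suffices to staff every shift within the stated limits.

9 slots to fill and no one can take more than 3, so at least ⌈9/3⌉ = 3 docents are needed.
Leclerc, Dubois, and Greco alone can cover everything: Block 1→Leclerc, Block 2→Greco, Block 3→Leclerc, Block 4→Leclerc, Block 5→Dubois, Block 6→Dubois, Block 7→Dubois, Block 8→Greco, Block 9→Greco.

3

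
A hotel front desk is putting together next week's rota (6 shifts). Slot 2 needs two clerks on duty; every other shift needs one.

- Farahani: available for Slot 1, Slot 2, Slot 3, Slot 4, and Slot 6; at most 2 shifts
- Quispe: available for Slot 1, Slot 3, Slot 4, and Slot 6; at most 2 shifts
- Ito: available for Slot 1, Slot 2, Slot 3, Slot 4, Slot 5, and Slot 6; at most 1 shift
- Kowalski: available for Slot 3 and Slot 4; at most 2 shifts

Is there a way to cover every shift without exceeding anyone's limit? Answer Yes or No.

No

Total capacity is 7 and 7 slots are needed, so capacity alone doesn't rule it out.
Shifts {Slot 2, Slot 5} need 3 worker-slots in total, but the clerks available for any of those shifts (Farahani and Ito) can supply at most 2 among them. So no valid schedule exists.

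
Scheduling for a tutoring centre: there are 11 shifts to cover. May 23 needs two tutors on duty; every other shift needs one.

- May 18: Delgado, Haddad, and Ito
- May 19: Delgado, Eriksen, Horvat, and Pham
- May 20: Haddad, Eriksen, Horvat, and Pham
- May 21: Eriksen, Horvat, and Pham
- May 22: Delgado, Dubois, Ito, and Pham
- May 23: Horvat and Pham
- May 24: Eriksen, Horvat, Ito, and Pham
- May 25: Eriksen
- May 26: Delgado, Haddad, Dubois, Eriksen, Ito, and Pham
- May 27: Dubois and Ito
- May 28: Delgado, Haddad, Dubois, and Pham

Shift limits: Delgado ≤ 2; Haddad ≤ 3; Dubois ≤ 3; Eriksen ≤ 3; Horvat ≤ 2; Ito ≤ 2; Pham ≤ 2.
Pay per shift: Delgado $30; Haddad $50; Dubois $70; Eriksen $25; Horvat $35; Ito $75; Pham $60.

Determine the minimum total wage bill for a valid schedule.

$485

May 23 can only be covered by Horvat and Pham, so that assignment is forced.
May 25 can only be covered by Eriksen, so that assignment is forced.
Picking the cheapest available tutor for each shift independently would cost $405, but that ignores the shift limits.
An optimal schedule: May 18→Delgado, May 19→Eriksen, May 20→Haddad, May 21→Eriksen, May 22→Delgado, May 23→Horvat+Pham, May 24→Horvat, May 25→Eriksen, May 26→Haddad, May 27→Dubois, May 28→Haddad.
Total: 30 + 25 + 50 + 25 + 30 + 35 + 60 + 35 + 25 + 50 + 70 + 50 = $485.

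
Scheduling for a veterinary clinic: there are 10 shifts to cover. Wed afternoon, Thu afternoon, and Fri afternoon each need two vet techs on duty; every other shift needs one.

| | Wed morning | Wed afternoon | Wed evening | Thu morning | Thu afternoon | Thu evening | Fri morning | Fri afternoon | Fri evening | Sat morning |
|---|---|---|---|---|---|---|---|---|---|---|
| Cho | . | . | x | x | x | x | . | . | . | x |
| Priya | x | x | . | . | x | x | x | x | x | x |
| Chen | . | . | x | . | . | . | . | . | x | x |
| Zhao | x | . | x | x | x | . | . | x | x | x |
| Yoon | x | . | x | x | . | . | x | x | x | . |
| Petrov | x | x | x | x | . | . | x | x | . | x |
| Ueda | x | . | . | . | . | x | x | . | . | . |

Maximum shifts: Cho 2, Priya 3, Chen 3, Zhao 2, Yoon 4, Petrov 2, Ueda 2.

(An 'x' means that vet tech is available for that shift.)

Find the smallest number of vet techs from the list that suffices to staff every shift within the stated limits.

5

13 slots to fill and no one can take more than 4, so at least ⌈13/4⌉ = 4 vet techs are needed.
Any 4 vet techs together have capacity at most 4+3+3+2 = 12 < 13 slots, so 4 can never suffice.
Cho, Priya, Chen, Yoon, and Petrov alone can cover everything: Wed morning→Priya, Wed afternoon→Priya+Petrov, Wed evening→Chen, Thu morning→Yoon, Thu afternoon→Cho+Priya, Thu evening→Cho, Fri morning→Yoon, Fri afternoon→Yoon+Petrov, Fri evening→Chen, Sat morning→Chen.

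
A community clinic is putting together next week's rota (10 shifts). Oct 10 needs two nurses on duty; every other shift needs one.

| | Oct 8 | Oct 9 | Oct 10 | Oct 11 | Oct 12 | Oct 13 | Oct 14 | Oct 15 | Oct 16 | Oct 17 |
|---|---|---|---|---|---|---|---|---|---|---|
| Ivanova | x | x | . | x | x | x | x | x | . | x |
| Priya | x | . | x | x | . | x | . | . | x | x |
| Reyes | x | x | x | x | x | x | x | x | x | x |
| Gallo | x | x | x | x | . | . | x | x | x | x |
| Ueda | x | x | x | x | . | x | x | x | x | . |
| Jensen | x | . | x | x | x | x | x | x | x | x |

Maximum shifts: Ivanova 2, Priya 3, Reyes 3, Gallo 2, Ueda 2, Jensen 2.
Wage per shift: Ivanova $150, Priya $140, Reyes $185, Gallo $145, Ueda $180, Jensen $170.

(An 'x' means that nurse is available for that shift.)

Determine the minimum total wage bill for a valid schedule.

$1710

Picking the cheapest available nurse for each shift independently would cost $1570, but that ignores the shift limits.
An optimal schedule: Oct 8→Jensen, Oct 9→Gallo, Oct 10→Jensen+Ueda, Oct 11→Ueda, Oct 12→Ivanova, Oct 13→Priya, Oct 14→Gallo, Oct 15→Ivanova, Oct 16→Priya, Oct 17→Priya.
Total: 170 + 145 + 170 + 180 + 180 + 150 + 140 + 145 + 150 + 140 + 140 = $1710.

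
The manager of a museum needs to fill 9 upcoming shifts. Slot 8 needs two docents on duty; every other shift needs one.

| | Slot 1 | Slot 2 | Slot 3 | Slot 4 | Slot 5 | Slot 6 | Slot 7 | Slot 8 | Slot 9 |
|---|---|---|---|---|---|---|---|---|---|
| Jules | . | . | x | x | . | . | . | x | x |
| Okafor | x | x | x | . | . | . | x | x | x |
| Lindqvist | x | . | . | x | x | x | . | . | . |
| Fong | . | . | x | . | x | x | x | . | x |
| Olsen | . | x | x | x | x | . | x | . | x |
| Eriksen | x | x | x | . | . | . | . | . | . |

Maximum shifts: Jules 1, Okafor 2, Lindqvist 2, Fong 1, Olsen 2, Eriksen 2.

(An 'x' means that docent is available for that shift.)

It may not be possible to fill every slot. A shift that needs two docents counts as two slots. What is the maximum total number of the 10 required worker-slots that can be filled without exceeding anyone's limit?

10

Total capacity across all docents is 1+2+2+1+2+2 = 10, and 10 slots are needed, so at most 10 can be filled.
An assignment achieving 10: Slot 1→Okafor, Slot 2→Eriksen, Slot 3→Eriksen, Slot 4→Lindqvist, Slot 5→Fong, Slot 6→Lindqvist, Slot 7→Olsen, Slot 8→Jules+Okafor, Slot 9→Olsen.
Loads: Jules 1/1, Okafor 2/2, Lindqvist 2/2, Fong 1/1, Olsen 2/2, Eriksen 2/2.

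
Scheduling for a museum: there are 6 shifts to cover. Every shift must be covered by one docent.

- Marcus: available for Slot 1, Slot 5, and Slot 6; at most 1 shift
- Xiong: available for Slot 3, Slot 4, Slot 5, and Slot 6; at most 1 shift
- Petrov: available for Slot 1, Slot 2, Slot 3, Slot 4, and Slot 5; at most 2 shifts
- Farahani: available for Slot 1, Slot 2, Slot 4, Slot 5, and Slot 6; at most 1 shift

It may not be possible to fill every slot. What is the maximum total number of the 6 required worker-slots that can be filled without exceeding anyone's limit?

Total capacity across all docents is 1+1+2+1 = 5, and 6 slots are needed, so at most 5 can be filled.
An assignment achieving 5: Slot 1→Marcus, Slot 2→Petrov, Slot 3→Xiong, Slot 4→Petrov, Slot 6→Farahani.
Loads: Marcus 1/1, Xiong 1/1, Petrov 2/2, Farahani 1/1.

5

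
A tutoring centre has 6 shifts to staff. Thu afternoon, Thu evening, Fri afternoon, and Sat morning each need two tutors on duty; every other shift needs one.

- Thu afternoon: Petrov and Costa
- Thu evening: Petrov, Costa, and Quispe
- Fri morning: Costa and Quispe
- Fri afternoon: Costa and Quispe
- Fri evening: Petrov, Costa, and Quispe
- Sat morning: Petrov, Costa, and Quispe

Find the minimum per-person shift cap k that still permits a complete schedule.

With 3 tutors and 10 worker-slots to fill, someone must work at least ⌈10/3⌉ = 4 shifts, so k ≥ 4.
k = 4 works: Thu afternoon→Petrov+Costa, Thu evening→Petrov+Costa, Fri morning→Costa, Fri afternoon→Costa+Quispe, Fri evening→Petrov, Sat morning→Petrov+Quispe.
Loads: Petrov 4, Costa 4, Quispe 2 — all ≤ 4.

4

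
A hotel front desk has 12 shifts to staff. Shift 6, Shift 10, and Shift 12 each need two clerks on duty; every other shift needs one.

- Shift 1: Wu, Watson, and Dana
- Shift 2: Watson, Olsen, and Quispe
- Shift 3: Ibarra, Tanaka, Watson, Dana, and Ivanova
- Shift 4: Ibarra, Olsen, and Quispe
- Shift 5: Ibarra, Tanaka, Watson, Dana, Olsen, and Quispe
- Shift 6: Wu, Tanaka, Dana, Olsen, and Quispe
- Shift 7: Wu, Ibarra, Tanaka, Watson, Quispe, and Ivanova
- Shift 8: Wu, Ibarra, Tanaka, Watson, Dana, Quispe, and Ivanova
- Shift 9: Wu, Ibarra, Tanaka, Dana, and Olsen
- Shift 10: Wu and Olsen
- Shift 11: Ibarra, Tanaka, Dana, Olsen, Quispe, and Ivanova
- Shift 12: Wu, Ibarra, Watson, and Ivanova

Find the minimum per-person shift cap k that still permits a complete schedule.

With 8 clerks and 15 worker-slots to fill, someone must work at least ⌈15/8⌉ = 2 shifts, so k ≥ 2.
k = 2 works: Shift 1→Wu, Shift 2→Watson, Shift 3→Ibarra, Shift 4→Ibarra, Shift 5→Tanaka, Shift 6→Olsen+Quispe, Shift 7→Quispe, Shift 8→Dana, Shift 9→Tanaka, Shift 10→Wu+Olsen, Shift 11→Dana, Shift 12→Watson+Ivanova.
Loads: Wu 2, Ibarra 2, Tanaka 2, Watson 2, Dana 2, Olsen 2, Quispe 2, Ivanova 1 — all ≤ 2.

2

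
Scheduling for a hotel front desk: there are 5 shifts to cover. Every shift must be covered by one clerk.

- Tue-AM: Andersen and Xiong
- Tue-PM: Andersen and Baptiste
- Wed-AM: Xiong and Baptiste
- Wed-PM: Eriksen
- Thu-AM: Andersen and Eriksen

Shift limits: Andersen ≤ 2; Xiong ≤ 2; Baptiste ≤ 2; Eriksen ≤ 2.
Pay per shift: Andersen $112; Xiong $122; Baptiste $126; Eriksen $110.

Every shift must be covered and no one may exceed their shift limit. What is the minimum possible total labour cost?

$566

Wed-PM can only be covered by Eriksen, so that assignment is forced.
Picking the cheapest available clerk for each shift independently would cost $566, and that bound is achievable.
An optimal schedule: Tue-AM→Andersen, Tue-PM→Andersen, Wed-AM→Xiong, Wed-PM→Eriksen, Thu-AM→Eriksen.
Total: 112 + 112 + 122 + 110 + 110 = $566.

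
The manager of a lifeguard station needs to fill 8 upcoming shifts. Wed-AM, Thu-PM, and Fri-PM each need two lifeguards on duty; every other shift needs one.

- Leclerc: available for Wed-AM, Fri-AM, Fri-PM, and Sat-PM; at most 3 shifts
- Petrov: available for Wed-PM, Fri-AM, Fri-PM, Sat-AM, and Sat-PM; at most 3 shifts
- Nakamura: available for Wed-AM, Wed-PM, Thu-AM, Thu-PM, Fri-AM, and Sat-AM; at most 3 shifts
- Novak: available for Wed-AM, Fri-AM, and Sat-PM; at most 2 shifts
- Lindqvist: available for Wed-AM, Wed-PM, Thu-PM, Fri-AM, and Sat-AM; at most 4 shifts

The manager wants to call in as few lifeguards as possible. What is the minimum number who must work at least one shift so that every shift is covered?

11 slots to fill and no one can take more than 4, so at least ⌈11/4⌉ = 3 lifeguards are needed.
Any 3 lifeguards together have capacity at most 4+3+3 = 10 < 11 slots, so 3 can never suffice.
Leclerc, Petrov, Nakamura, and Lindqvist alone can cover everything: Wed-AM→Leclerc+Nakamura, Wed-PM→Petrov, Thu-AM→Nakamura, Thu-PM→Nakamura+Lindqvist, Fri-AM→Lindqvist, Fri-PM→Leclerc+Petrov, Sat-AM→Petrov, Sat-PM→Leclerc.

4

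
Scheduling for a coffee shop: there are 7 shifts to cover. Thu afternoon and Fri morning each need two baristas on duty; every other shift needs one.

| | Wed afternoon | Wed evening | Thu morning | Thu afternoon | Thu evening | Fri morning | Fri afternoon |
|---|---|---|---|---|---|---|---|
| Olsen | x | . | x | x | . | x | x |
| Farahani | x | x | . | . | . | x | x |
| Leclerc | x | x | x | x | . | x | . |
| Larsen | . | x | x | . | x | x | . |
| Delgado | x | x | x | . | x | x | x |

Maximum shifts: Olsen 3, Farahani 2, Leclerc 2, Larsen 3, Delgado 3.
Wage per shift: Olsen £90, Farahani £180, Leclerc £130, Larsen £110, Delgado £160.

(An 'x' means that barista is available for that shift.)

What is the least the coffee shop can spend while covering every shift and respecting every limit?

Thu afternoon can only be covered by Olsen and Leclerc, so that assignment is forced.
Picking the cheapest available barista for each shift independently would cost £910, but that ignores the shift limits.
An optimal schedule: Wed afternoon→Olsen, Wed evening→Larsen, Thu morning→Larsen, Thu afternoon→Olsen+Leclerc, Thu evening→Larsen, Fri morning→Leclerc+Delgado, Fri afternoon→Olsen.
Total: 90 + 110 + 110 + 90 + 130 + 110 + 130 + 160 + 90 = £1020.

£1020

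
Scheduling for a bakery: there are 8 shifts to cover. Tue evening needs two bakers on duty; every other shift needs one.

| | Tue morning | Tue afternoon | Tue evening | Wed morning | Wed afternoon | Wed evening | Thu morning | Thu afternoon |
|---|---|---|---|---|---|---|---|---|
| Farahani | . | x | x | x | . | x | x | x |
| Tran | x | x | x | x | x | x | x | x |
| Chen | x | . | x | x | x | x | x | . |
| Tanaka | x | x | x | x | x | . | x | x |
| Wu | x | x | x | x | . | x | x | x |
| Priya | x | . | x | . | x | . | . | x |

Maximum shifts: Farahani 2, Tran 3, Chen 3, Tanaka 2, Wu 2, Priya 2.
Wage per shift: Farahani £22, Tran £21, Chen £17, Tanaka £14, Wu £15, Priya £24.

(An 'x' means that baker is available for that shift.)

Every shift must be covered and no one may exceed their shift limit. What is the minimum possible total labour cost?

£151

Picking the cheapest available baker for each shift independently would cost £128, but that ignores the shift limits.
An optimal schedule: Tue morning→Wu, Tue afternoon→Tanaka, Tue evening→Chen+Tran, Wed morning→Chen, Wed afternoon→Tanaka, Wed evening→Wu, Thu morning→Chen, Thu afternoon→Tran.
Total: 15 + 14 + 17 + 21 + 17 + 14 + 15 + 17 + 21 = £151.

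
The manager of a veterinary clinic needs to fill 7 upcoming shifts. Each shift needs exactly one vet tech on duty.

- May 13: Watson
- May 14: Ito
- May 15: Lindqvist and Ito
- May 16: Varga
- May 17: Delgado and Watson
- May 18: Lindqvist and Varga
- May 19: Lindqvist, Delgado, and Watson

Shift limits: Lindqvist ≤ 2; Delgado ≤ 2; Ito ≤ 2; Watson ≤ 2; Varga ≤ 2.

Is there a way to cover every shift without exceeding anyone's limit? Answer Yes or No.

May 13 can only be covered by Watson, so that assignment is forced.
May 14 can only be covered by Ito, so that assignment is forced.
May 16 can only be covered by Varga, so that assignment is forced.
One valid schedule: May 13→Watson, May 14→Ito, May 15→Lindqvist, May 16→Varga, May 17→Delgado, May 18→Lindqvist, May 19→Delgado.
Loads: Lindqvist 2/2, Delgado 2/2, Ito 1/2, Watson 1/2, Varga 1/2 — all within limits.

Yes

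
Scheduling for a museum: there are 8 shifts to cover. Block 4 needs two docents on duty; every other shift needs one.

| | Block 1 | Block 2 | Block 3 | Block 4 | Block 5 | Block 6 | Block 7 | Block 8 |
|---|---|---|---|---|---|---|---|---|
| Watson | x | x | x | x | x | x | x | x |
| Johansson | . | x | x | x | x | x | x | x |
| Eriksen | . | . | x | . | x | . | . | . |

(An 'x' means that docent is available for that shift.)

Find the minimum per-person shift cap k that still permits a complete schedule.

4

With 3 docents and 9 worker-slots to fill, someone must work at least ⌈9/3⌉ = 3 shifts, so k ≥ 3.
k = 3 is infeasible (exhaustive check).
k = 4 works: Block 1→Watson, Block 2→Watson, Block 3→Johansson, Block 4→Watson+Johansson, Block 5→Eriksen, Block 6→Watson, Block 7→Johansson, Block 8→Johansson.
Loads: Watson 4, Johansson 4, Eriksen 1 — all ≤ 4.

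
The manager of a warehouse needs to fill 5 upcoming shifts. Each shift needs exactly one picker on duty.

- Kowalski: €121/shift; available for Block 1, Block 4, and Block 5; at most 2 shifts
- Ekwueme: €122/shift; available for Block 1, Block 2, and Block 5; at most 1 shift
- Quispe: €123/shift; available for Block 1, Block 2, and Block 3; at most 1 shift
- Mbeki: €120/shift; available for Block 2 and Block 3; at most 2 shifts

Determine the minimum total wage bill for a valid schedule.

Block 4 can only be covered by Kowalski, so that assignment is forced.
Picking the cheapest available picker for each shift independently would cost €603, but that ignores the shift limits.
An optimal schedule: Block 1→Ekwueme, Block 2→Mbeki, Block 3→Mbeki, Block 4→Kowalski, Block 5→Kowalski.
Total: 122 + 120 + 120 + 121 + 121 = €604.

€604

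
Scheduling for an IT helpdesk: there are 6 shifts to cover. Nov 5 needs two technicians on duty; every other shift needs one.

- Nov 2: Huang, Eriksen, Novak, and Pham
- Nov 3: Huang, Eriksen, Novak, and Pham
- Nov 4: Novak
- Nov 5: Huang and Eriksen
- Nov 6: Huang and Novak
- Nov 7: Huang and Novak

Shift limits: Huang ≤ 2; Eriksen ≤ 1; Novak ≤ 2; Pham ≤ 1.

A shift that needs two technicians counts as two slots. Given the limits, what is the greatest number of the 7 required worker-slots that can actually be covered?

6

Total capacity across all technicians is 2+1+2+1 = 6, and 7 slots are needed, so at most 6 can be filled.
An assignment achieving 6: Nov 2→Pham, Nov 4→Novak, Nov 5→Huang+Eriksen, Nov 6→Huang, Nov 7→Novak.
Loads: Huang 2/2, Eriksen 1/1, Novak 2/2, Pham 1/1.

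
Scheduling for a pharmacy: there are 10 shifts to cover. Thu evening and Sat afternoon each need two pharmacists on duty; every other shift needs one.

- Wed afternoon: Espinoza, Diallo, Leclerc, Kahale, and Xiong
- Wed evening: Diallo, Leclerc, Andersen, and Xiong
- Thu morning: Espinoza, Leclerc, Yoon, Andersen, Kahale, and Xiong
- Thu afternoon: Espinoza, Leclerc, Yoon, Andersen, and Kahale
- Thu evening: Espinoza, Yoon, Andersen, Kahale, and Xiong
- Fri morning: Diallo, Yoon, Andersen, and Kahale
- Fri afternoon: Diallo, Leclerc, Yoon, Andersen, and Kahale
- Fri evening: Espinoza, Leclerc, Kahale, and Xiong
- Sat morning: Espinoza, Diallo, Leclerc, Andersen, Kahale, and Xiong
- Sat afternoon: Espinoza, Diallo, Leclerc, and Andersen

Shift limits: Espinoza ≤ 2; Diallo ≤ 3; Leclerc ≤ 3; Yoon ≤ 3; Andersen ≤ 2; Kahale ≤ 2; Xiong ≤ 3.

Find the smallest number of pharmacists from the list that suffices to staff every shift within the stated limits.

12 slots to fill and no one can take more than 3, so at least ⌈12/3⌉ = 4 pharmacists are needed.
Diallo, Leclerc, Yoon, and Xiong alone can cover everything: Wed afternoon→Diallo, Wed evening→Xiong, Thu morning→Yoon, Thu afternoon→Leclerc, Thu evening→Yoon+Xiong, Fri morning→Diallo, Fri afternoon→Yoon, Fri evening→Leclerc, Sat morning→Xiong, Sat afternoon→Diallo+Leclerc.

4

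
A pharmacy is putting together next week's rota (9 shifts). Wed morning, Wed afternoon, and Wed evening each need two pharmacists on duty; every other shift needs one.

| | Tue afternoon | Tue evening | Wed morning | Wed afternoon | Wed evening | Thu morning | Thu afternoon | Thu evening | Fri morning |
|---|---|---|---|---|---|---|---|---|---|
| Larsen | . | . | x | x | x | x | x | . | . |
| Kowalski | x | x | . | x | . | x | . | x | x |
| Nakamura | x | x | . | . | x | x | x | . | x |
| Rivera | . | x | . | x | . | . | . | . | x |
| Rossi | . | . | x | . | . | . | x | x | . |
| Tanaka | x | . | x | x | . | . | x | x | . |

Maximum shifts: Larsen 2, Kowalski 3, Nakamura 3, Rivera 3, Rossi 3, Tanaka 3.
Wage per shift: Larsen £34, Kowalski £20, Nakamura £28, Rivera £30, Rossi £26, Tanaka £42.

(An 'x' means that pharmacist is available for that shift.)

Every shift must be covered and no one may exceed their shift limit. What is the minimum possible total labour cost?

£320

Wed evening can only be covered by Larsen and Nakamura, so that assignment is forced.
Picking the cheapest available pharmacist for each shift independently would cost £298, but that ignores the shift limits.
An optimal schedule: Tue afternoon→Kowalski, Tue evening→Kowalski, Wed morning→Rossi+Larsen, Wed afternoon→Kowalski+Rivera, Wed evening→Nakamura+Larsen, Thu morning→Nakamura, Thu afternoon→Rossi, Thu evening→Rossi, Fri morning→Nakamura.
Total: 20 + 20 + 26 + 34 + 20 + 30 + 28 + 34 + 28 + 26 + 26 + 28 = £320.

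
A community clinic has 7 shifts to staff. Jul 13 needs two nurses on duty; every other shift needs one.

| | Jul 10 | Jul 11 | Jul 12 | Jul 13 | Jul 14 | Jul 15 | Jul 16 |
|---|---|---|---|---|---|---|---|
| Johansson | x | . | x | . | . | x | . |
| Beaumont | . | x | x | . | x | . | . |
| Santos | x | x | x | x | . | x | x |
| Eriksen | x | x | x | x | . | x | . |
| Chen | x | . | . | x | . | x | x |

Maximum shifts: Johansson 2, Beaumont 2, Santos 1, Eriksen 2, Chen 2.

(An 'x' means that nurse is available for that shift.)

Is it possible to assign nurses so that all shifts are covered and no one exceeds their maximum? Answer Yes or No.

Yes

Jul 14 can only be covered by Beaumont, so that assignment is forced.
One valid schedule: Jul 10→Johansson, Jul 11→Beaumont, Jul 12→Johansson, Jul 13→Eriksen+Chen, Jul 14→Beaumont, Jul 15→Eriksen, Jul 16→Santos.
Loads: Johansson 2/2, Beaumont 2/2, Santos 1/1, Eriksen 2/2, Chen 1/2 — all within limits.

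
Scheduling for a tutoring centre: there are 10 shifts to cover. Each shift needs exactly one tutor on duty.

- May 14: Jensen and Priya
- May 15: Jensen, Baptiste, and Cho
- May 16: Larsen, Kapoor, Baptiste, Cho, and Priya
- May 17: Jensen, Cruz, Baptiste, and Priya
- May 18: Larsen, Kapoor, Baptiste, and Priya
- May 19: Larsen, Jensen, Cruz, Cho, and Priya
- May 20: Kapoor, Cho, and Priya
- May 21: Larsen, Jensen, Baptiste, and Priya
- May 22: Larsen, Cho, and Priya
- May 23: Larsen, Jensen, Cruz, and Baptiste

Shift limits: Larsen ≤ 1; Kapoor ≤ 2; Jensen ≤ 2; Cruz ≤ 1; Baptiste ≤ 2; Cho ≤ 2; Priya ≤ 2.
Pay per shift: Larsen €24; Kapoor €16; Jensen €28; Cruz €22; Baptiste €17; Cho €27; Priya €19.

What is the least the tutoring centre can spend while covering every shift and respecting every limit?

Picking the cheapest available tutor for each shift independently would cost €173, but that ignores the shift limits.
An optimal schedule: May 14→Priya, May 15→Baptiste, May 16→Cho, May 17→Baptiste, May 18→Kapoor, May 19→Cho, May 20→Kapoor, May 21→Larsen, May 22→Priya, May 23→Cruz.
Total: 19 + 17 + 27 + 17 + 16 + 27 + 16 + 24 + 19 + 22 = €204.

€204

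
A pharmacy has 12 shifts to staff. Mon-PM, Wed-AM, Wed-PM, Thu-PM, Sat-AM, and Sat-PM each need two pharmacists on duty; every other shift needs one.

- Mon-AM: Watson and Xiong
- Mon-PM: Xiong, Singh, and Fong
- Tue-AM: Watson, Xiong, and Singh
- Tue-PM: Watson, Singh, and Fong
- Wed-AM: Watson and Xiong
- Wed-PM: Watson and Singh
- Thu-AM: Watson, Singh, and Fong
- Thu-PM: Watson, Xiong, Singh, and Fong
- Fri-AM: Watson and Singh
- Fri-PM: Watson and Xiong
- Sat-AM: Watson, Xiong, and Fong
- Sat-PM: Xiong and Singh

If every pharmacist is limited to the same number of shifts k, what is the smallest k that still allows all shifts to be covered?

With 4 pharmacists and 18 worker-slots to fill, someone must work at least ⌈18/4⌉ = 5 shifts, so k ≥ 5.
k = 5 works: Mon-AM→Watson, Mon-PM→Xiong+Singh, Tue-AM→Xiong, Tue-PM→Singh, Wed-AM→Watson+Xiong, Wed-PM→Watson+Singh, Thu-AM→Fong, Thu-PM→Singh+Fong, Fri-AM→Watson, Fri-PM→Watson, Sat-AM→Xiong+Fong, Sat-PM→Xiong+Singh.
Loads: Watson 5, Xiong 5, Singh 5, Fong 3 — all ≤ 5.

5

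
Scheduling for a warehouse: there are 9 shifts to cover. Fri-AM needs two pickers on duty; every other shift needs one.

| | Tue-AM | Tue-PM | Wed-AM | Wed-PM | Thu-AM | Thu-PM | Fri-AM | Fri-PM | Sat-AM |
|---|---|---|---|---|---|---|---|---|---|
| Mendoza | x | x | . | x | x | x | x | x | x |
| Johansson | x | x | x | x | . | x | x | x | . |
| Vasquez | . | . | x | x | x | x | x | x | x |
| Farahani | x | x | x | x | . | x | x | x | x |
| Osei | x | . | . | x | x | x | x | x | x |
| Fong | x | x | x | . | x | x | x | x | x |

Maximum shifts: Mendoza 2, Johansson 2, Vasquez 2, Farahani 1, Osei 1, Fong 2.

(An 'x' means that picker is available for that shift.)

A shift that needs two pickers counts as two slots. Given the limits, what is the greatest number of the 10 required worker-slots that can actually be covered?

10

Total capacity across all pickers is 2+2+2+1+1+2 = 10, and 10 slots are needed, so at most 10 can be filled.
An assignment achieving 10: Tue-AM→Johansson, Tue-PM→Mendoza, Wed-AM→Johansson, Wed-PM→Vasquez, Thu-AM→Mendoza, Thu-PM→Farahani, Fri-AM→Osei+Fong, Fri-PM→Fong, Sat-AM→Vasquez.
Loads: Mendoza 2/2, Johansson 2/2, Vasquez 2/2, Farahani 1/1, Osei 1/1, Fong 2/2.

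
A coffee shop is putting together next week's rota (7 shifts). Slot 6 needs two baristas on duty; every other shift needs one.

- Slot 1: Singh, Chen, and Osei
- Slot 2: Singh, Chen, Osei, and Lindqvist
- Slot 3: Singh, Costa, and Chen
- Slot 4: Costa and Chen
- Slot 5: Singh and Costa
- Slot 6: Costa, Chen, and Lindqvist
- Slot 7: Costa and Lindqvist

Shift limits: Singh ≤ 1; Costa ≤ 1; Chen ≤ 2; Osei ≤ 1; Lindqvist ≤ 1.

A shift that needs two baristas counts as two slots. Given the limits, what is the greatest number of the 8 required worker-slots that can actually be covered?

6

Total capacity across all baristas is 1+1+2+1+1 = 6, and 8 slots are needed, so at most 6 can be filled.
An assignment achieving 6: Slot 1→Chen, Slot 2→Osei, Slot 3→Chen, Slot 4→Costa, Slot 5→Singh, Slot 7→Lindqvist.
Loads: Singh 1/1, Costa 1/1, Chen 2/2, Osei 1/1, Lindqvist 1/1.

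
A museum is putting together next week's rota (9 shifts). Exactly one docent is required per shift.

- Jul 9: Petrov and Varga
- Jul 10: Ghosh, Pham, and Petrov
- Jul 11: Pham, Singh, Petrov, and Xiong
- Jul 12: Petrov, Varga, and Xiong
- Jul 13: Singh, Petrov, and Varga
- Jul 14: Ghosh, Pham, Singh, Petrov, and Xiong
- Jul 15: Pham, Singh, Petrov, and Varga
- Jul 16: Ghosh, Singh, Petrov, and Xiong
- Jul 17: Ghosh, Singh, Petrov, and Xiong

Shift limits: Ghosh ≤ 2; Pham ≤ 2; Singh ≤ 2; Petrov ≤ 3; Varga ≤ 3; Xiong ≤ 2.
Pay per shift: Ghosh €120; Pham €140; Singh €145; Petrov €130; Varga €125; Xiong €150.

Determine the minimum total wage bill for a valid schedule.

€1145

Picking the cheapest available docent for each shift independently would cost €1110, but that ignores the shift limits.
An optimal schedule: Jul 9→Varga, Jul 10→Ghosh, Jul 11→Petrov, Jul 12→Varga, Jul 13→Varga, Jul 14→Pham, Jul 15→Petrov, Jul 16→Ghosh, Jul 17→Petrov.
Total: 125 + 120 + 130 + 125 + 125 + 140 + 130 + 120 + 130 = €1145.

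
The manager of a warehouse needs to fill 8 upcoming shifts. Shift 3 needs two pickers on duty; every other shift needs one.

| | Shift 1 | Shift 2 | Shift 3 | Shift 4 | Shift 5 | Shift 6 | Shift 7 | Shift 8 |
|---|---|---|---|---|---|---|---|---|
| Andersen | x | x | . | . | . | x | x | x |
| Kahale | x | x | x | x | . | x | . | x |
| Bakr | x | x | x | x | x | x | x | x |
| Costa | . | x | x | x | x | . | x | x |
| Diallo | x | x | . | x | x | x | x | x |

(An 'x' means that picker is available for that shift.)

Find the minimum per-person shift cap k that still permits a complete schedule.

2

With 5 pickers and 9 worker-slots to fill, someone must work at least ⌈9/5⌉ = 2 shifts, so k ≥ 2.
k = 2 works: Shift 1→Andersen, Shift 2→Costa, Shift 3→Kahale+Bakr, Shift 4→Kahale, Shift 5→Bakr, Shift 6→Andersen, Shift 7→Costa, Shift 8→Diallo.
Loads: Andersen 2, Kahale 2, Bakr 2, Costa 2, Diallo 1 — all ≤ 2.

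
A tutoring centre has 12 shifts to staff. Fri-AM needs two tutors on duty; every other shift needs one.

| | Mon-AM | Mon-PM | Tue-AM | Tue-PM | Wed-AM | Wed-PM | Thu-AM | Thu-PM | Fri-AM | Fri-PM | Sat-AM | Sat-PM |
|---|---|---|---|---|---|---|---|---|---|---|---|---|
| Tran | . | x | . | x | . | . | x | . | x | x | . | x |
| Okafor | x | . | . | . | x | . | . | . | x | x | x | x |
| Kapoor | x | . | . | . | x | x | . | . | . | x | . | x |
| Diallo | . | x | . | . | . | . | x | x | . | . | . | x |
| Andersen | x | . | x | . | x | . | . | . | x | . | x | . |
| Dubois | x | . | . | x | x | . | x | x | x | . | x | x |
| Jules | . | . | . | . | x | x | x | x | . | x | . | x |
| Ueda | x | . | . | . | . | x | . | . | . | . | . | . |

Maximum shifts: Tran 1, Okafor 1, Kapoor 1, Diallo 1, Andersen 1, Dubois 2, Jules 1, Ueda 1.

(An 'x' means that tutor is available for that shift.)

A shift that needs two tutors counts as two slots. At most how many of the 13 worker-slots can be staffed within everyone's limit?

Total capacity across all tutors is 1+1+1+1+1+2+1+1 = 9, and 13 slots are needed, so at most 9 can be filled.
An assignment achieving 9: Mon-AM→Ueda, Mon-PM→Tran, Tue-AM→Andersen, Tue-PM→Dubois, Wed-PM→Kapoor, Thu-AM→Dubois, Thu-PM→Diallo, Fri-PM→Jules, Sat-AM→Okafor.
Loads: Tran 1/1, Okafor 1/1, Kapoor 1/1, Diallo 1/1, Andersen 1/1, Dubois 2/2, Jules 1/1, Ueda 1/1.

9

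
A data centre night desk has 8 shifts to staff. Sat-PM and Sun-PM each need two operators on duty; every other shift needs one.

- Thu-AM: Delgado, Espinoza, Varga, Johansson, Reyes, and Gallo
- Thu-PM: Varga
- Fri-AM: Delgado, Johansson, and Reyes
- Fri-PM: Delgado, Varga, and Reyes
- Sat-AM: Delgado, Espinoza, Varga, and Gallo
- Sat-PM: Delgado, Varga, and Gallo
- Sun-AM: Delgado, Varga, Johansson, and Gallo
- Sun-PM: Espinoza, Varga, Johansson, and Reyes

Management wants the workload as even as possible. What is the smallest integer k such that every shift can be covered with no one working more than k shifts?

With 6 operators and 10 worker-slots to fill, someone must work at least ⌈10/6⌉ = 2 shifts, so k ≥ 2.
k = 2 works: Thu-AM→Espinoza, Thu-PM→Varga, Fri-AM→Delgado, Fri-PM→Delgado, Sat-AM→Espinoza, Sat-PM→Varga+Gallo, Sun-AM→Johansson, Sun-PM→Johansson+Reyes.
Loads: Delgado 2, Espinoza 2, Varga 2, Johansson 2, Reyes 1, Gallo 1 — all ≤ 2.

2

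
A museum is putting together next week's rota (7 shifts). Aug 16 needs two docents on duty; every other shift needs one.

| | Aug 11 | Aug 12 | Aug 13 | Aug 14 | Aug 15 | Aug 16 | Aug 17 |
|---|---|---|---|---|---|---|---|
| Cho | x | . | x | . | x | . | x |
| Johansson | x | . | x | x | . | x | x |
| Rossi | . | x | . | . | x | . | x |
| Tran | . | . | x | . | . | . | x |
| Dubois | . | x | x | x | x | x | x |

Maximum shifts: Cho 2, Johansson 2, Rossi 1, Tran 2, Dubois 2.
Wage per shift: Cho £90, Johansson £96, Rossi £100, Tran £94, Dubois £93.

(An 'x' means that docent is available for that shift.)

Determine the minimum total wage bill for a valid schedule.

£746

Aug 16 can only be covered by Johansson and Dubois, so that assignment is forced.
Picking the cheapest available docent for each shift independently would cost £735, but that ignores the shift limits.
An optimal schedule: Aug 11→Cho, Aug 12→Dubois, Aug 13→Tran, Aug 14→Johansson, Aug 15→Cho, Aug 16→Dubois+Johansson, Aug 17→Tran.
Total: 90 + 93 + 94 + 96 + 90 + 93 + 96 + 94 = £746.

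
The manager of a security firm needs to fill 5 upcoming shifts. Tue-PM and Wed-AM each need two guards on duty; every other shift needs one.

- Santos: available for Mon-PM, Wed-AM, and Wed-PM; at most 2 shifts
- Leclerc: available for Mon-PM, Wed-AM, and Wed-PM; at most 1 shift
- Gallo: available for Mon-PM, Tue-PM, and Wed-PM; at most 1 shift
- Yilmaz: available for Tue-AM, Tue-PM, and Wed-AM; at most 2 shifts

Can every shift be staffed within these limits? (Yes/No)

Shifts {Mon-PM, Tue-AM, Tue-PM, Wed-AM, Wed-PM} need 7 worker-slots in total, but the guards available for any of those shifts (Santos, Leclerc, Gallo, and Yilmaz) can supply at most 6 among them. So no valid schedule exists.

No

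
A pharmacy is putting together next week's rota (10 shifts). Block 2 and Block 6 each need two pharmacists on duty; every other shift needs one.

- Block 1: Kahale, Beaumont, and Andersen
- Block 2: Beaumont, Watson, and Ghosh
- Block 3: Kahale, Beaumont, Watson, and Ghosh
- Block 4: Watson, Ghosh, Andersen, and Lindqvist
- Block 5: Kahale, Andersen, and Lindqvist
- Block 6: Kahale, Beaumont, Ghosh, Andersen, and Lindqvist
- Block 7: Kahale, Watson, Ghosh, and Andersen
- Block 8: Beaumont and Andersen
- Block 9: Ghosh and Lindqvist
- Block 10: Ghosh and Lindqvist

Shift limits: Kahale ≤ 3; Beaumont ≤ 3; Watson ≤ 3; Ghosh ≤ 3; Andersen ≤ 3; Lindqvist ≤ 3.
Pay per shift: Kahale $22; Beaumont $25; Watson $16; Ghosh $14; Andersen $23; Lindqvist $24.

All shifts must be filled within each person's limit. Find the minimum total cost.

Picking the cheapest available pharmacist for each shift independently would cost $203, but that ignores the shift limits.
An optimal schedule: Block 1→Kahale, Block 2→Ghosh+Watson, Block 3→Watson, Block 4→Watson, Block 5→Kahale, Block 6→Kahale+Andersen, Block 7→Andersen, Block 8→Andersen, Block 9→Ghosh, Block 10→Ghosh.
Total: 22 + 14 + 16 + 16 + 16 + 22 + 22 + 23 + 23 + 23 + 14 + 14 = $225.

$225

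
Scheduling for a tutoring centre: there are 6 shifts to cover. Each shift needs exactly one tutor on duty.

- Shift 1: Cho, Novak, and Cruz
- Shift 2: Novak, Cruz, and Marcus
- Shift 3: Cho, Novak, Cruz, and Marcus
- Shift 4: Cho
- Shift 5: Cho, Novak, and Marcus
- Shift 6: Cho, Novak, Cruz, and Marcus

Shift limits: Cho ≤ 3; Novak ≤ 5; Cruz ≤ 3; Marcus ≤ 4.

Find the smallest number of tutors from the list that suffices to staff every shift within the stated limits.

6 slots to fill and no one can take more than 5, so at least ⌈6/5⌉ = 2 tutors are needed.
Cho and Novak alone can cover everything: Shift 1→Cho, Shift 2→Novak, Shift 3→Cho, Shift 4→Cho, Shift 5→Novak, Shift 6→Novak.

2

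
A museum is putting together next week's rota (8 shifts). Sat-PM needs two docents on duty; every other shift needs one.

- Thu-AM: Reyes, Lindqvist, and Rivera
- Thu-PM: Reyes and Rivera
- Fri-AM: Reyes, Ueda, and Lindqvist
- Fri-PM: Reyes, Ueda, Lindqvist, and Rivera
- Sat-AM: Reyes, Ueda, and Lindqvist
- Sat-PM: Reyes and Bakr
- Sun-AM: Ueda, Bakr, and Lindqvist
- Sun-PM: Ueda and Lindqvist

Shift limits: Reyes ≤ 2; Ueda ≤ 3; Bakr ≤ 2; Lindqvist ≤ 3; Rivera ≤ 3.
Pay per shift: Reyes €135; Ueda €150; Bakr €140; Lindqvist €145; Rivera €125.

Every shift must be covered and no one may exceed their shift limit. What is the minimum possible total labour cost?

€1215

Sat-PM can only be covered by Reyes and Bakr, so that assignment is forced.
Picking the cheapest available docent for each shift independently would cost €1205, but that ignores the shift limits.
An optimal schedule: Thu-AM→Rivera, Thu-PM→Rivera, Fri-AM→Reyes, Fri-PM→Rivera, Sat-AM→Lindqvist, Sat-PM→Reyes+Bakr, Sun-AM→Bakr, Sun-PM→Lindqvist.
Total: 125 + 125 + 135 + 125 + 145 + 135 + 140 + 140 + 145 = €1215.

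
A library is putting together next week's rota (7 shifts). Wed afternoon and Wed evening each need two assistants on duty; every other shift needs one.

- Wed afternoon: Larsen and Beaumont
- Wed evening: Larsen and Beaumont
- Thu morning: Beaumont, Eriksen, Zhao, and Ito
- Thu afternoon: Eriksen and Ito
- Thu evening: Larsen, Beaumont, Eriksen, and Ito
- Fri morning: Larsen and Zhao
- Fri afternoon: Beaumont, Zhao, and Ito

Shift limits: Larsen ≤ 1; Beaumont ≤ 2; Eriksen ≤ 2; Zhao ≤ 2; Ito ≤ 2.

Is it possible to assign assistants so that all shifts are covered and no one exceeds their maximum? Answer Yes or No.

Total capacity is 9 and 9 slots are needed, so capacity alone doesn't rule it out.
Shifts {Wed afternoon, Wed evening} need 4 worker-slots in total, but the assistants available for any of those shifts (Larsen and Beaumont) can supply at most 3 among them. So no valid schedule exists.

No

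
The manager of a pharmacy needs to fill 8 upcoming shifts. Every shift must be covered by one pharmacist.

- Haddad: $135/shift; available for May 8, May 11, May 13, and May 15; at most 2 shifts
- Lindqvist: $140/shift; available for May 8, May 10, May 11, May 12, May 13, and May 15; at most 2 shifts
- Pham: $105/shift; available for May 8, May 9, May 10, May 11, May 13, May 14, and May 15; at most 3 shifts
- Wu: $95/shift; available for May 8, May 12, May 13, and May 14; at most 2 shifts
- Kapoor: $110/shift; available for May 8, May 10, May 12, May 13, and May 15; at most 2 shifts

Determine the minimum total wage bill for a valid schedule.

May 9 can only be covered by Pham, so that assignment is forced.
Picking the cheapest available pharmacist for each shift independently would cost $800, but that ignores the shift limits.
An optimal schedule: May 8→Kapoor, May 9→Pham, May 10→Pham, May 11→Pham, May 12→Wu, May 13→Haddad, May 14→Wu, May 15→Kapoor.
Total: 110 + 105 + 105 + 105 + 95 + 135 + 95 + 110 = $860.

$860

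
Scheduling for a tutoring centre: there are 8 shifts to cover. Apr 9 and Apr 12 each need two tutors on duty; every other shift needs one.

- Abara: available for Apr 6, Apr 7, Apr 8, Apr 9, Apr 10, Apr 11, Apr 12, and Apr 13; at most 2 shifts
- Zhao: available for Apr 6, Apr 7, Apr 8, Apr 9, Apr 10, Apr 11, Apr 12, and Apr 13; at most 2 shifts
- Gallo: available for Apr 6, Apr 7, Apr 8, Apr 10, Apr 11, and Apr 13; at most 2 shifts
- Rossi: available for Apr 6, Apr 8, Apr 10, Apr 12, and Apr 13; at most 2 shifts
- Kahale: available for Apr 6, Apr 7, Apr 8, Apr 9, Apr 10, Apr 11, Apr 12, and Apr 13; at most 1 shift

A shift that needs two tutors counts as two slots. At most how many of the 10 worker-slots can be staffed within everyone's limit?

Total capacity across all tutors is 2+2+2+2+1 = 9, and 10 slots are needed, so at most 9 can be filled.
An assignment achieving 9: Apr 6→Gallo, Apr 7→Abara, Apr 8→Gallo, Apr 9→Abara+Zhao, Apr 10→Rossi, Apr 11→Zhao, Apr 12→Rossi+Kahale.
Loads: Abara 2/2, Zhao 2/2, Gallo 2/2, Rossi 2/2, Kahale 1/1.

9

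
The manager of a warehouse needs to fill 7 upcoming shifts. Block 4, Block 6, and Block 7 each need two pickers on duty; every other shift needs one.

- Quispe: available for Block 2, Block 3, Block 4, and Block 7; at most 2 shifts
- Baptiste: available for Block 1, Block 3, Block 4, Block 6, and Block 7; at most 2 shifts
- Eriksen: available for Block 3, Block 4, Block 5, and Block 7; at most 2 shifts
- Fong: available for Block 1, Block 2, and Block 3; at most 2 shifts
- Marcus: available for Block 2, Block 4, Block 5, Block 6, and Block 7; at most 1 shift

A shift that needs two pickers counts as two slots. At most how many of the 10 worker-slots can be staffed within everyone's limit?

9

Total capacity across all pickers is 2+2+2+2+1 = 9, and 10 slots are needed, so at most 9 can be filled.
An assignment achieving 9: Block 1→Baptiste, Block 2→Fong, Block 3→Fong, Block 4→Quispe+Eriksen, Block 5→Eriksen, Block 6→Baptiste+Marcus, Block 7→Quispe.
Loads: Quispe 2/2, Baptiste 2/2, Eriksen 2/2, Fong 2/2, Marcus 1/1.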